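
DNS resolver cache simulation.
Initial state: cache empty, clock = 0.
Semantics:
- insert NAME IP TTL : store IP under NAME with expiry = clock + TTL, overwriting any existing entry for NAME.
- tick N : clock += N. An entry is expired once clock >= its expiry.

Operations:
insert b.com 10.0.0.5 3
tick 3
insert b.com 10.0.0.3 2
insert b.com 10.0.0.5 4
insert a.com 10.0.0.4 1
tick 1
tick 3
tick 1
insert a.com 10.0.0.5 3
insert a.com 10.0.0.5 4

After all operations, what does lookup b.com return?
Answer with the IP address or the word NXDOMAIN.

Op 1: insert b.com -> 10.0.0.5 (expiry=0+3=3). clock=0
Op 2: tick 3 -> clock=3. purged={b.com}
Op 3: insert b.com -> 10.0.0.3 (expiry=3+2=5). clock=3
Op 4: insert b.com -> 10.0.0.5 (expiry=3+4=7). clock=3
Op 5: insert a.com -> 10.0.0.4 (expiry=3+1=4). clock=3
Op 6: tick 1 -> clock=4. purged={a.com}
Op 7: tick 3 -> clock=7. purged={b.com}
Op 8: tick 1 -> clock=8.
Op 9: insert a.com -> 10.0.0.5 (expiry=8+3=11). clock=8
Op 10: insert a.com -> 10.0.0.5 (expiry=8+4=12). clock=8
lookup b.com: not in cache (expired or never inserted)

Answer: NXDOMAIN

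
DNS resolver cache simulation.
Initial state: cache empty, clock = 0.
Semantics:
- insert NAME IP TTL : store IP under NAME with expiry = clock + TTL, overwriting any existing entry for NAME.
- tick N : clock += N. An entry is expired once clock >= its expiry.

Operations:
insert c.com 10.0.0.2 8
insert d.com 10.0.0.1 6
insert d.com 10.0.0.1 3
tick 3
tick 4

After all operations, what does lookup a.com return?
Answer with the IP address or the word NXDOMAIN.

Answer: NXDOMAIN

Derivation:
Op 1: insert c.com -> 10.0.0.2 (expiry=0+8=8). clock=0
Op 2: insert d.com -> 10.0.0.1 (expiry=0+6=6). clock=0
Op 3: insert d.com -> 10.0.0.1 (expiry=0+3=3). clock=0
Op 4: tick 3 -> clock=3. purged={d.com}
Op 5: tick 4 -> clock=7.
lookup a.com: not in cache (expired or never inserted)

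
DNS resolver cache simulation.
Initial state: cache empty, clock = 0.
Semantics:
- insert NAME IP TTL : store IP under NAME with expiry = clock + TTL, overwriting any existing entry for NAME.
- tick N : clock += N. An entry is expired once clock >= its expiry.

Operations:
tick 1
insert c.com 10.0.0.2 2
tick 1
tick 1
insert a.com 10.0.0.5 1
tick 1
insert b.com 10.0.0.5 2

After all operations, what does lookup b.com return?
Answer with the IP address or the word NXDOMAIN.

Op 1: tick 1 -> clock=1.
Op 2: insert c.com -> 10.0.0.2 (expiry=1+2=3). clock=1
Op 3: tick 1 -> clock=2.
Op 4: tick 1 -> clock=3. purged={c.com}
Op 5: insert a.com -> 10.0.0.5 (expiry=3+1=4). clock=3
Op 6: tick 1 -> clock=4. purged={a.com}
Op 7: insert b.com -> 10.0.0.5 (expiry=4+2=6). clock=4
lookup b.com: present, ip=10.0.0.5 expiry=6 > clock=4

Answer: 10.0.0.5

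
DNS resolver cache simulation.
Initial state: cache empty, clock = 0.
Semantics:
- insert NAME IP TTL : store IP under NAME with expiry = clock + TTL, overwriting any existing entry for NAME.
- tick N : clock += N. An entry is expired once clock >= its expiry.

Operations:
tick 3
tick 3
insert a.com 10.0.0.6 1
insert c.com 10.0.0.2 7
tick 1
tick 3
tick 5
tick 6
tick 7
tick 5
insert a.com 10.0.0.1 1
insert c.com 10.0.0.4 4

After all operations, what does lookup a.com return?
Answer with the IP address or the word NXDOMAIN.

Op 1: tick 3 -> clock=3.
Op 2: tick 3 -> clock=6.
Op 3: insert a.com -> 10.0.0.6 (expiry=6+1=7). clock=6
Op 4: insert c.com -> 10.0.0.2 (expiry=6+7=13). clock=6
Op 5: tick 1 -> clock=7. purged={a.com}
Op 6: tick 3 -> clock=10.
Op 7: tick 5 -> clock=15. purged={c.com}
Op 8: tick 6 -> clock=21.
Op 9: tick 7 -> clock=28.
Op 10: tick 5 -> clock=33.
Op 11: insert a.com -> 10.0.0.1 (expiry=33+1=34). clock=33
Op 12: insert c.com -> 10.0.0.4 (expiry=33+4=37). clock=33
lookup a.com: present, ip=10.0.0.1 expiry=34 > clock=33

Answer: 10.0.0.1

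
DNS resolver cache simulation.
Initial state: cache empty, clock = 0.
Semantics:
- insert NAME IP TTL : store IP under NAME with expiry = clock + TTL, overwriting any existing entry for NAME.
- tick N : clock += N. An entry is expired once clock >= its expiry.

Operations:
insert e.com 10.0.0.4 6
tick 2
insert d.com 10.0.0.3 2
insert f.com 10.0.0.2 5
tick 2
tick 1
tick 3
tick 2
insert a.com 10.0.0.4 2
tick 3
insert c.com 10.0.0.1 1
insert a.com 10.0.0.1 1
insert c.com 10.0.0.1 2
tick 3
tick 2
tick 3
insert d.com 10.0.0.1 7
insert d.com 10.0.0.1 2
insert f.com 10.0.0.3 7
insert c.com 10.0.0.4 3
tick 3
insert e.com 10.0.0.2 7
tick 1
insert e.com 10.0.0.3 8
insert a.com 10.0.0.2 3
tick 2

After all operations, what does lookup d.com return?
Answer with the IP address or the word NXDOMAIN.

Answer: NXDOMAIN

Derivation:
Op 1: insert e.com -> 10.0.0.4 (expiry=0+6=6). clock=0
Op 2: tick 2 -> clock=2.
Op 3: insert d.com -> 10.0.0.3 (expiry=2+2=4). clock=2
Op 4: insert f.com -> 10.0.0.2 (expiry=2+5=7). clock=2
Op 5: tick 2 -> clock=4. purged={d.com}
Op 6: tick 1 -> clock=5.
Op 7: tick 3 -> clock=8. purged={e.com,f.com}
Op 8: tick 2 -> clock=10.
Op 9: insert a.com -> 10.0.0.4 (expiry=10+2=12). clock=10
Op 10: tick 3 -> clock=13. purged={a.com}
Op 11: insert c.com -> 10.0.0.1 (expiry=13+1=14). clock=13
Op 12: insert a.com -> 10.0.0.1 (expiry=13+1=14). clock=13
Op 13: insert c.com -> 10.0.0.1 (expiry=13+2=15). clock=13
Op 14: tick 3 -> clock=16. purged={a.com,c.com}
Op 15: tick 2 -> clock=18.
Op 16: tick 3 -> clock=21.
Op 17: insert d.com -> 10.0.0.1 (expiry=21+7=28). clock=21
Op 18: insert d.com -> 10.0.0.1 (expiry=21+2=23). clock=21
Op 19: insert f.com -> 10.0.0.3 (expiry=21+7=28). clock=21
Op 20: insert c.com -> 10.0.0.4 (expiry=21+3=24). clock=21
Op 21: tick 3 -> clock=24. purged={c.com,d.com}
Op 22: insert e.com -> 10.0.0.2 (expiry=24+7=31). clock=24
Op 23: tick 1 -> clock=25.
Op 24: insert e.com -> 10.0.0.3 (expiry=25+8=33). clock=25
Op 25: insert a.com -> 10.0.0.2 (expiry=25+3=28). clock=25
Op 26: tick 2 -> clock=27.
lookup d.com: not in cache (expired or never inserted)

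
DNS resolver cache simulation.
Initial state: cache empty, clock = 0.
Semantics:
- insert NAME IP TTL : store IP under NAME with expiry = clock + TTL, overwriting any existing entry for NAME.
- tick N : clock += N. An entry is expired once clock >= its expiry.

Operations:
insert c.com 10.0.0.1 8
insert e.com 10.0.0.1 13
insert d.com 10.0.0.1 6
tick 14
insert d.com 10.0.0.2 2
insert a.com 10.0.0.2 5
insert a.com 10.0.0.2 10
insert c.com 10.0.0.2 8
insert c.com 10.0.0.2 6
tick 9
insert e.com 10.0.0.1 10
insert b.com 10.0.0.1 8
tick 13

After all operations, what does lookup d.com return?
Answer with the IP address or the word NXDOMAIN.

Op 1: insert c.com -> 10.0.0.1 (expiry=0+8=8). clock=0
Op 2: insert e.com -> 10.0.0.1 (expiry=0+13=13). clock=0
Op 3: insert d.com -> 10.0.0.1 (expiry=0+6=6). clock=0
Op 4: tick 14 -> clock=14. purged={c.com,d.com,e.com}
Op 5: insert d.com -> 10.0.0.2 (expiry=14+2=16). clock=14
Op 6: insert a.com -> 10.0.0.2 (expiry=14+5=19). clock=14
Op 7: insert a.com -> 10.0.0.2 (expiry=14+10=24). clock=14
Op 8: insert c.com -> 10.0.0.2 (expiry=14+8=22). clock=14
Op 9: insert c.com -> 10.0.0.2 (expiry=14+6=20). clock=14
Op 10: tick 9 -> clock=23. purged={c.com,d.com}
Op 11: insert e.com -> 10.0.0.1 (expiry=23+10=33). clock=23
Op 12: insert b.com -> 10.0.0.1 (expiry=23+8=31). clock=23
Op 13: tick 13 -> clock=36. purged={a.com,b.com,e.com}
lookup d.com: not in cache (expired or never inserted)

Answer: NXDOMAIN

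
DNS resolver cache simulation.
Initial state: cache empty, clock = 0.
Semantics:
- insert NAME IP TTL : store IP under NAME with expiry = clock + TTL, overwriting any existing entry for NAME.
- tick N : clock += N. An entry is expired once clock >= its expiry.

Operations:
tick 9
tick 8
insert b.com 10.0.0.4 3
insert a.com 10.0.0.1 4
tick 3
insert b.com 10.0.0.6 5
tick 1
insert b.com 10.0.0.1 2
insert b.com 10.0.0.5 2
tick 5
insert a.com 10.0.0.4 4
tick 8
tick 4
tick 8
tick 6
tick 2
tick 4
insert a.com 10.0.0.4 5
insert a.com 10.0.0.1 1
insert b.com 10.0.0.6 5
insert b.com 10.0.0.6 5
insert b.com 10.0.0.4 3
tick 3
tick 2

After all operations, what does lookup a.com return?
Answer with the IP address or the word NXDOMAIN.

Op 1: tick 9 -> clock=9.
Op 2: tick 8 -> clock=17.
Op 3: insert b.com -> 10.0.0.4 (expiry=17+3=20). clock=17
Op 4: insert a.com -> 10.0.0.1 (expiry=17+4=21). clock=17
Op 5: tick 3 -> clock=20. purged={b.com}
Op 6: insert b.com -> 10.0.0.6 (expiry=20+5=25). clock=20
Op 7: tick 1 -> clock=21. purged={a.com}
Op 8: insert b.com -> 10.0.0.1 (expiry=21+2=23). clock=21
Op 9: insert b.com -> 10.0.0.5 (expiry=21+2=23). clock=21
Op 10: tick 5 -> clock=26. purged={b.com}
Op 11: insert a.com -> 10.0.0.4 (expiry=26+4=30). clock=26
Op 12: tick 8 -> clock=34. purged={a.com}
Op 13: tick 4 -> clock=38.
Op 14: tick 8 -> clock=46.
Op 15: tick 6 -> clock=52.
Op 16: tick 2 -> clock=54.
Op 17: tick 4 -> clock=58.
Op 18: insert a.com -> 10.0.0.4 (expiry=58+5=63). clock=58
Op 19: insert a.com -> 10.0.0.1 (expiry=58+1=59). clock=58
Op 20: insert b.com -> 10.0.0.6 (expiry=58+5=63). clock=58
Op 21: insert b.com -> 10.0.0.6 (expiry=58+5=63). clock=58
Op 22: insert b.com -> 10.0.0.4 (expiry=58+3=61). clock=58
Op 23: tick 3 -> clock=61. purged={a.com,b.com}
Op 24: tick 2 -> clock=63.
lookup a.com: not in cache (expired or never inserted)

Answer: NXDOMAIN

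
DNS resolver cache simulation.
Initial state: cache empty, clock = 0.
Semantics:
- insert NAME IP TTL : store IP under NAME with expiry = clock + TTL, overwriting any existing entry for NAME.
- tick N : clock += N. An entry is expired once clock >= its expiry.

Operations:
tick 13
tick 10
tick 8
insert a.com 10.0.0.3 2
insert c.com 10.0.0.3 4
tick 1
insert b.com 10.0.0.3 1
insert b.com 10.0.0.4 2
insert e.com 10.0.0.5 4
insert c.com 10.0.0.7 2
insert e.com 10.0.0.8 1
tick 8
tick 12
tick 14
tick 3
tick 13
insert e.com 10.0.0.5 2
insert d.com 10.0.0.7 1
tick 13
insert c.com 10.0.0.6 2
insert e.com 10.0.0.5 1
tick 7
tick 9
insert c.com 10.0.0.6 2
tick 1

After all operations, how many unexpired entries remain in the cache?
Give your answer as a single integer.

Op 1: tick 13 -> clock=13.
Op 2: tick 10 -> clock=23.
Op 3: tick 8 -> clock=31.
Op 4: insert a.com -> 10.0.0.3 (expiry=31+2=33). clock=31
Op 5: insert c.com -> 10.0.0.3 (expiry=31+4=35). clock=31
Op 6: tick 1 -> clock=32.
Op 7: insert b.com -> 10.0.0.3 (expiry=32+1=33). clock=32
Op 8: insert b.com -> 10.0.0.4 (expiry=32+2=34). clock=32
Op 9: insert e.com -> 10.0.0.5 (expiry=32+4=36). clock=32
Op 10: insert c.com -> 10.0.0.7 (expiry=32+2=34). clock=32
Op 11: insert e.com -> 10.0.0.8 (expiry=32+1=33). clock=32
Op 12: tick 8 -> clock=40. purged={a.com,b.com,c.com,e.com}
Op 13: tick 12 -> clock=52.
Op 14: tick 14 -> clock=66.
Op 15: tick 3 -> clock=69.
Op 16: tick 13 -> clock=82.
Op 17: insert e.com -> 10.0.0.5 (expiry=82+2=84). clock=82
Op 18: insert d.com -> 10.0.0.7 (expiry=82+1=83). clock=82
Op 19: tick 13 -> clock=95. purged={d.com,e.com}
Op 20: insert c.com -> 10.0.0.6 (expiry=95+2=97). clock=95
Op 21: insert e.com -> 10.0.0.5 (expiry=95+1=96). clock=95
Op 22: tick 7 -> clock=102. purged={c.com,e.com}
Op 23: tick 9 -> clock=111.
Op 24: insert c.com -> 10.0.0.6 (expiry=111+2=113). clock=111
Op 25: tick 1 -> clock=112.
Final cache (unexpired): {c.com} -> size=1

Answer: 1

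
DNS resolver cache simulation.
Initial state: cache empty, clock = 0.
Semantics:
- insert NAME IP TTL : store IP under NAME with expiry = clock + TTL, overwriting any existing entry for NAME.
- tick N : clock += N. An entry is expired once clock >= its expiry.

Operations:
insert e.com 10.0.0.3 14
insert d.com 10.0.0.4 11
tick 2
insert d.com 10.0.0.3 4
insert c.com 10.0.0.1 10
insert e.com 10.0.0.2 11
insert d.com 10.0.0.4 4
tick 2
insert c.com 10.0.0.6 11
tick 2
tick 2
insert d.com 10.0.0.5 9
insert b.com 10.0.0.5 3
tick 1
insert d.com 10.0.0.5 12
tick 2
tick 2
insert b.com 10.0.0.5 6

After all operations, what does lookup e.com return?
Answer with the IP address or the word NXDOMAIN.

Op 1: insert e.com -> 10.0.0.3 (expiry=0+14=14). clock=0
Op 2: insert d.com -> 10.0.0.4 (expiry=0+11=11). clock=0
Op 3: tick 2 -> clock=2.
Op 4: insert d.com -> 10.0.0.3 (expiry=2+4=6). clock=2
Op 5: insert c.com -> 10.0.0.1 (expiry=2+10=12). clock=2
Op 6: insert e.com -> 10.0.0.2 (expiry=2+11=13). clock=2
Op 7: insert d.com -> 10.0.0.4 (expiry=2+4=6). clock=2
Op 8: tick 2 -> clock=4.
Op 9: insert c.com -> 10.0.0.6 (expiry=4+11=15). clock=4
Op 10: tick 2 -> clock=6. purged={d.com}
Op 11: tick 2 -> clock=8.
Op 12: insert d.com -> 10.0.0.5 (expiry=8+9=17). clock=8
Op 13: insert b.com -> 10.0.0.5 (expiry=8+3=11). clock=8
Op 14: tick 1 -> clock=9.
Op 15: insert d.com -> 10.0.0.5 (expiry=9+12=21). clock=9
Op 16: tick 2 -> clock=11. purged={b.com}
Op 17: tick 2 -> clock=13. purged={e.com}
Op 18: insert b.com -> 10.0.0.5 (expiry=13+6=19). clock=13
lookup e.com: not in cache (expired or never inserted)

Answer: NXDOMAIN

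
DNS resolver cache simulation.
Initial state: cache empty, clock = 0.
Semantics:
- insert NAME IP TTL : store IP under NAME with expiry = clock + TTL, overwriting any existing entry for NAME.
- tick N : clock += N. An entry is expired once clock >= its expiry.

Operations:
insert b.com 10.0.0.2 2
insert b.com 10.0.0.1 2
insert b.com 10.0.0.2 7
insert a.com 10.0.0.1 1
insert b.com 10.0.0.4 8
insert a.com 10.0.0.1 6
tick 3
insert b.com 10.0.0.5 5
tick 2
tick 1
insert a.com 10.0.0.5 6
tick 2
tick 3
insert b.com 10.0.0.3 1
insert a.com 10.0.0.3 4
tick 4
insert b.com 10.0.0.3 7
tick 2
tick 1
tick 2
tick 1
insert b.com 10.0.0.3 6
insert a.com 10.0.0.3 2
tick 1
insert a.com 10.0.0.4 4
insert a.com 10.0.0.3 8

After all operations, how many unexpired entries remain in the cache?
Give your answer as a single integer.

Answer: 2

Derivation:
Op 1: insert b.com -> 10.0.0.2 (expiry=0+2=2). clock=0
Op 2: insert b.com -> 10.0.0.1 (expiry=0+2=2). clock=0
Op 3: insert b.com -> 10.0.0.2 (expiry=0+7=7). clock=0
Op 4: insert a.com -> 10.0.0.1 (expiry=0+1=1). clock=0
Op 5: insert b.com -> 10.0.0.4 (expiry=0+8=8). clock=0
Op 6: insert a.com -> 10.0.0.1 (expiry=0+6=6). clock=0
Op 7: tick 3 -> clock=3.
Op 8: insert b.com -> 10.0.0.5 (expiry=3+5=8). clock=3
Op 9: tick 2 -> clock=5.
Op 10: tick 1 -> clock=6. purged={a.com}
Op 11: insert a.com -> 10.0.0.5 (expiry=6+6=12). clock=6
Op 12: tick 2 -> clock=8. purged={b.com}
Op 13: tick 3 -> clock=11.
Op 14: insert b.com -> 10.0.0.3 (expiry=11+1=12). clock=11
Op 15: insert a.com -> 10.0.0.3 (expiry=11+4=15). clock=11
Op 16: tick 4 -> clock=15. purged={a.com,b.com}
Op 17: insert b.com -> 10.0.0.3 (expiry=15+7=22). clock=15
Op 18: tick 2 -> clock=17.
Op 19: tick 1 -> clock=18.
Op 20: tick 2 -> clock=20.
Op 21: tick 1 -> clock=21.
Op 22: insert b.com -> 10.0.0.3 (expiry=21+6=27). clock=21
Op 23: insert a.com -> 10.0.0.3 (expiry=21+2=23). clock=21
Op 24: tick 1 -> clock=22.
Op 25: insert a.com -> 10.0.0.4 (expiry=22+4=26). clock=22
Op 26: insert a.com -> 10.0.0.3 (expiry=22+8=30). clock=22
Final cache (unexpired): {a.com,b.com} -> size=2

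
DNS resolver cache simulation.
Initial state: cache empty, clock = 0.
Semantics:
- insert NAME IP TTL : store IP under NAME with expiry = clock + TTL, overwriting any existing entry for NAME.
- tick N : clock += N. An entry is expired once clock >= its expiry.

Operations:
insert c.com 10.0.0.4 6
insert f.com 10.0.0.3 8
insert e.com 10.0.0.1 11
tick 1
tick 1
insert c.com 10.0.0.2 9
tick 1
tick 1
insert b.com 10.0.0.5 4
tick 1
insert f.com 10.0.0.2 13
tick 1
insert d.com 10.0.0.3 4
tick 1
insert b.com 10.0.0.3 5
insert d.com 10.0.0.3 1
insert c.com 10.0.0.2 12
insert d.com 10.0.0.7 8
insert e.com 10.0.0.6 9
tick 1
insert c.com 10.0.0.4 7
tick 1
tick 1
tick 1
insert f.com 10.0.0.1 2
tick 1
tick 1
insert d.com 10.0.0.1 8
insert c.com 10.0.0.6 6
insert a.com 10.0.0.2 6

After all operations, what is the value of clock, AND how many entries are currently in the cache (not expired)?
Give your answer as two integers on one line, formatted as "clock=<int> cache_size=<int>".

Op 1: insert c.com -> 10.0.0.4 (expiry=0+6=6). clock=0
Op 2: insert f.com -> 10.0.0.3 (expiry=0+8=8). clock=0
Op 3: insert e.com -> 10.0.0.1 (expiry=0+11=11). clock=0
Op 4: tick 1 -> clock=1.
Op 5: tick 1 -> clock=2.
Op 6: insert c.com -> 10.0.0.2 (expiry=2+9=11). clock=2
Op 7: tick 1 -> clock=3.
Op 8: tick 1 -> clock=4.
Op 9: insert b.com -> 10.0.0.5 (expiry=4+4=8). clock=4
Op 10: tick 1 -> clock=5.
Op 11: insert f.com -> 10.0.0.2 (expiry=5+13=18). clock=5
Op 12: tick 1 -> clock=6.
Op 13: insert d.com -> 10.0.0.3 (expiry=6+4=10). clock=6
Op 14: tick 1 -> clock=7.
Op 15: insert b.com -> 10.0.0.3 (expiry=7+5=12). clock=7
Op 16: insert d.com -> 10.0.0.3 (expiry=7+1=8). clock=7
Op 17: insert c.com -> 10.0.0.2 (expiry=7+12=19). clock=7
Op 18: insert d.com -> 10.0.0.7 (expiry=7+8=15). clock=7
Op 19: insert e.com -> 10.0.0.6 (expiry=7+9=16). clock=7
Op 20: tick 1 -> clock=8.
Op 21: insert c.com -> 10.0.0.4 (expiry=8+7=15). clock=8
Op 22: tick 1 -> clock=9.
Op 23: tick 1 -> clock=10.
Op 24: tick 1 -> clock=11.
Op 25: insert f.com -> 10.0.0.1 (expiry=11+2=13). clock=11
Op 26: tick 1 -> clock=12. purged={b.com}
Op 27: tick 1 -> clock=13. purged={f.com}
Op 28: insert d.com -> 10.0.0.1 (expiry=13+8=21). clock=13
Op 29: insert c.com -> 10.0.0.6 (expiry=13+6=19). clock=13
Op 30: insert a.com -> 10.0.0.2 (expiry=13+6=19). clock=13
Final clock = 13
Final cache (unexpired): {a.com,c.com,d.com,e.com} -> size=4

Answer: clock=13 cache_size=4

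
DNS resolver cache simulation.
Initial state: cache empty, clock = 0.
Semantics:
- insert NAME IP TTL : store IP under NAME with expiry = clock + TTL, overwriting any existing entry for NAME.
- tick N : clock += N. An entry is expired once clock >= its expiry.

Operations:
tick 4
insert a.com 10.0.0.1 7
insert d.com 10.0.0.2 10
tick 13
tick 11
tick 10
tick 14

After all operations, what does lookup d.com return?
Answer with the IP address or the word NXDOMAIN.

Op 1: tick 4 -> clock=4.
Op 2: insert a.com -> 10.0.0.1 (expiry=4+7=11). clock=4
Op 3: insert d.com -> 10.0.0.2 (expiry=4+10=14). clock=4
Op 4: tick 13 -> clock=17. purged={a.com,d.com}
Op 5: tick 11 -> clock=28.
Op 6: tick 10 -> clock=38.
Op 7: tick 14 -> clock=52.
lookup d.com: not in cache (expired or never inserted)

Answer: NXDOMAIN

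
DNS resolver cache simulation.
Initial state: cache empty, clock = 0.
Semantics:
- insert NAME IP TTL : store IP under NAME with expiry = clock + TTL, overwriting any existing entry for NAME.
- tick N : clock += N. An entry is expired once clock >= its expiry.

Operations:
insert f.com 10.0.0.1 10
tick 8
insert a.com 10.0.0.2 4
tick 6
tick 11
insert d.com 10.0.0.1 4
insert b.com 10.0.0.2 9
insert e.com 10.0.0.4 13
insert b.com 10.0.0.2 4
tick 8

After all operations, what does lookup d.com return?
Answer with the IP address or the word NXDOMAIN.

Answer: NXDOMAIN

Derivation:
Op 1: insert f.com -> 10.0.0.1 (expiry=0+10=10). clock=0
Op 2: tick 8 -> clock=8.
Op 3: insert a.com -> 10.0.0.2 (expiry=8+4=12). clock=8
Op 4: tick 6 -> clock=14. purged={a.com,f.com}
Op 5: tick 11 -> clock=25.
Op 6: insert d.com -> 10.0.0.1 (expiry=25+4=29). clock=25
Op 7: insert b.com -> 10.0.0.2 (expiry=25+9=34). clock=25
Op 8: insert e.com -> 10.0.0.4 (expiry=25+13=38). clock=25
Op 9: insert b.com -> 10.0.0.2 (expiry=25+4=29). clock=25
Op 10: tick 8 -> clock=33. purged={b.com,d.com}
lookup d.com: not in cache (expired or never inserted)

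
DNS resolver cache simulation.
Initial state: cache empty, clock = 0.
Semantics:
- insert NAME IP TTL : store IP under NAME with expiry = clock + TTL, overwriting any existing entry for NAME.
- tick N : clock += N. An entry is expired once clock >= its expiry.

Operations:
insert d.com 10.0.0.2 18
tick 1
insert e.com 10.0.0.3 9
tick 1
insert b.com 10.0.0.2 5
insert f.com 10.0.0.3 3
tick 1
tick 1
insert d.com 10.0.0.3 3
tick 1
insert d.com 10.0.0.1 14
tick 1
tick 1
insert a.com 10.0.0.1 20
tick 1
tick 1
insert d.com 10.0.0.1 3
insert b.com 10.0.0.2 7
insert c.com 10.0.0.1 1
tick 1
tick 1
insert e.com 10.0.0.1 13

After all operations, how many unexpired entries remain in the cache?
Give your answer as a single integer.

Answer: 4

Derivation:
Op 1: insert d.com -> 10.0.0.2 (expiry=0+18=18). clock=0
Op 2: tick 1 -> clock=1.
Op 3: insert e.com -> 10.0.0.3 (expiry=1+9=10). clock=1
Op 4: tick 1 -> clock=2.
Op 5: insert b.com -> 10.0.0.2 (expiry=2+5=7). clock=2
Op 6: insert f.com -> 10.0.0.3 (expiry=2+3=5). clock=2
Op 7: tick 1 -> clock=3.
Op 8: tick 1 -> clock=4.
Op 9: insert d.com -> 10.0.0.3 (expiry=4+3=7). clock=4
Op 10: tick 1 -> clock=5. purged={f.com}
Op 11: insert d.com -> 10.0.0.1 (expiry=5+14=19). clock=5
Op 12: tick 1 -> clock=6.
Op 13: tick 1 -> clock=7. purged={b.com}
Op 14: insert a.com -> 10.0.0.1 (expiry=7+20=27). clock=7
Op 15: tick 1 -> clock=8.
Op 16: tick 1 -> clock=9.
Op 17: insert d.com -> 10.0.0.1 (expiry=9+3=12). clock=9
Op 18: insert b.com -> 10.0.0.2 (expiry=9+7=16). clock=9
Op 19: insert c.com -> 10.0.0.1 (expiry=9+1=10). clock=9
Op 20: tick 1 -> clock=10. purged={c.com,e.com}
Op 21: tick 1 -> clock=11.
Op 22: insert e.com -> 10.0.0.1 (expiry=11+13=24). clock=11
Final cache (unexpired): {a.com,b.com,d.com,e.com} -> size=4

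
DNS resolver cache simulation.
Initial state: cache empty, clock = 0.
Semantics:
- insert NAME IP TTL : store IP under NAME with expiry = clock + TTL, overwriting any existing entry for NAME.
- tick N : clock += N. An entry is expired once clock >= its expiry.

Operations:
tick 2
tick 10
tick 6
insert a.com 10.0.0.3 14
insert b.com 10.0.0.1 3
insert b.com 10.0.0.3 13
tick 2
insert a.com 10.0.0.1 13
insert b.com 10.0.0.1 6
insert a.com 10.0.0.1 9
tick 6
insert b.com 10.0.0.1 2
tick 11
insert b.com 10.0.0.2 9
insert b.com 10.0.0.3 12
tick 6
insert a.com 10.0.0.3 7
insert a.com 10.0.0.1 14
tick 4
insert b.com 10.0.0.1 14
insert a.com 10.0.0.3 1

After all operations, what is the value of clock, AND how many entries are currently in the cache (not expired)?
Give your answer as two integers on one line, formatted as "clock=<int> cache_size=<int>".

Answer: clock=47 cache_size=2

Derivation:
Op 1: tick 2 -> clock=2.
Op 2: tick 10 -> clock=12.
Op 3: tick 6 -> clock=18.
Op 4: insert a.com -> 10.0.0.3 (expiry=18+14=32). clock=18
Op 5: insert b.com -> 10.0.0.1 (expiry=18+3=21). clock=18
Op 6: insert b.com -> 10.0.0.3 (expiry=18+13=31). clock=18
Op 7: tick 2 -> clock=20.
Op 8: insert a.com -> 10.0.0.1 (expiry=20+13=33). clock=20
Op 9: insert b.com -> 10.0.0.1 (expiry=20+6=26). clock=20
Op 10: insert a.com -> 10.0.0.1 (expiry=20+9=29). clock=20
Op 11: tick 6 -> clock=26. purged={b.com}
Op 12: insert b.com -> 10.0.0.1 (expiry=26+2=28). clock=26
Op 13: tick 11 -> clock=37. purged={a.com,b.com}
Op 14: insert b.com -> 10.0.0.2 (expiry=37+9=46). clock=37
Op 15: insert b.com -> 10.0.0.3 (expiry=37+12=49). clock=37
Op 16: tick 6 -> clock=43.
Op 17: insert a.com -> 10.0.0.3 (expiry=43+7=50). clock=43
Op 18: insert a.com -> 10.0.0.1 (expiry=43+14=57). clock=43
Op 19: tick 4 -> clock=47.
Op 20: insert b.com -> 10.0.0.1 (expiry=47+14=61). clock=47
Op 21: insert a.com -> 10.0.0.3 (expiry=47+1=48). clock=47
Final clock = 47
Final cache (unexpired): {a.com,b.com} -> size=2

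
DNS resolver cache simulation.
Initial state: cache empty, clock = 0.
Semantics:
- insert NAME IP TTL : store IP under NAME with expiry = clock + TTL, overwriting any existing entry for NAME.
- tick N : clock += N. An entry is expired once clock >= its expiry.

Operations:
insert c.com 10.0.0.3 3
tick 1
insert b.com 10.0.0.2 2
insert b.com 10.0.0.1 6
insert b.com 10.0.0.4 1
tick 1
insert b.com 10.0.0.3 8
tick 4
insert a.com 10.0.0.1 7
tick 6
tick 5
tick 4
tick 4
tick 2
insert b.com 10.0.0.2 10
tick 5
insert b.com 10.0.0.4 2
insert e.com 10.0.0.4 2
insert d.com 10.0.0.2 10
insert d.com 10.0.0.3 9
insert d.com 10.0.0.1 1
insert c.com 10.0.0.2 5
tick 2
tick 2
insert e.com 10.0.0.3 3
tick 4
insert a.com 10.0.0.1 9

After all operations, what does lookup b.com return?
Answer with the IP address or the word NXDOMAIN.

Op 1: insert c.com -> 10.0.0.3 (expiry=0+3=3). clock=0
Op 2: tick 1 -> clock=1.
Op 3: insert b.com -> 10.0.0.2 (expiry=1+2=3). clock=1
Op 4: insert b.com -> 10.0.0.1 (expiry=1+6=7). clock=1
Op 5: insert b.com -> 10.0.0.4 (expiry=1+1=2). clock=1
Op 6: tick 1 -> clock=2. purged={b.com}
Op 7: insert b.com -> 10.0.0.3 (expiry=2+8=10). clock=2
Op 8: tick 4 -> clock=6. purged={c.com}
Op 9: insert a.com -> 10.0.0.1 (expiry=6+7=13). clock=6
Op 10: tick 6 -> clock=12. purged={b.com}
Op 11: tick 5 -> clock=17. purged={a.com}
Op 12: tick 4 -> clock=21.
Op 13: tick 4 -> clock=25.
Op 14: tick 2 -> clock=27.
Op 15: insert b.com -> 10.0.0.2 (expiry=27+10=37). clock=27
Op 16: tick 5 -> clock=32.
Op 17: insert b.com -> 10.0.0.4 (expiry=32+2=34). clock=32
Op 18: insert e.com -> 10.0.0.4 (expiry=32+2=34). clock=32
Op 19: insert d.com -> 10.0.0.2 (expiry=32+10=42). clock=32
Op 20: insert d.com -> 10.0.0.3 (expiry=32+9=41). clock=32
Op 21: insert d.com -> 10.0.0.1 (expiry=32+1=33). clock=32
Op 22: insert c.com -> 10.0.0.2 (expiry=32+5=37). clock=32
Op 23: tick 2 -> clock=34. purged={b.com,d.com,e.com}
Op 24: tick 2 -> clock=36.
Op 25: insert e.com -> 10.0.0.3 (expiry=36+3=39). clock=36
Op 26: tick 4 -> clock=40. purged={c.com,e.com}
Op 27: insert a.com -> 10.0.0.1 (expiry=40+9=49). clock=40
lookup b.com: not in cache (expired or never inserted)

Answer: NXDOMAIN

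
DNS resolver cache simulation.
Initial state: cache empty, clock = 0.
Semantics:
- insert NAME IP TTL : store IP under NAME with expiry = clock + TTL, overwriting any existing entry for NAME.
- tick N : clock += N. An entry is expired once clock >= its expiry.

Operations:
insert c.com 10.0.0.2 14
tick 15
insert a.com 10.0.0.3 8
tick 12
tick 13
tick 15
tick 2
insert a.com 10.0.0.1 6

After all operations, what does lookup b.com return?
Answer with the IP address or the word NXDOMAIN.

Op 1: insert c.com -> 10.0.0.2 (expiry=0+14=14). clock=0
Op 2: tick 15 -> clock=15. purged={c.com}
Op 3: insert a.com -> 10.0.0.3 (expiry=15+8=23). clock=15
Op 4: tick 12 -> clock=27. purged={a.com}
Op 5: tick 13 -> clock=40.
Op 6: tick 15 -> clock=55.
Op 7: tick 2 -> clock=57.
Op 8: insert a.com -> 10.0.0.1 (expiry=57+6=63). clock=57
lookup b.com: not in cache (expired or never inserted)

Answer: NXDOMAIN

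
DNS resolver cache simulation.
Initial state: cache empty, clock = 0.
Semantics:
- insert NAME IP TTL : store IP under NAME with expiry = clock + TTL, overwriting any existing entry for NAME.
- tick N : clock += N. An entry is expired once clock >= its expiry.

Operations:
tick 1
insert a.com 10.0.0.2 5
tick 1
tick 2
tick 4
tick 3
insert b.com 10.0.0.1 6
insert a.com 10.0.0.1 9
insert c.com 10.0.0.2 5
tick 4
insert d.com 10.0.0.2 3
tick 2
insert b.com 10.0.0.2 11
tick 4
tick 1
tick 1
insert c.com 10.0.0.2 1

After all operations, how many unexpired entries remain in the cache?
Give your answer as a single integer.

Answer: 2

Derivation:
Op 1: tick 1 -> clock=1.
Op 2: insert a.com -> 10.0.0.2 (expiry=1+5=6). clock=1
Op 3: tick 1 -> clock=2.
Op 4: tick 2 -> clock=4.
Op 5: tick 4 -> clock=8. purged={a.com}
Op 6: tick 3 -> clock=11.
Op 7: insert b.com -> 10.0.0.1 (expiry=11+6=17). clock=11
Op 8: insert a.com -> 10.0.0.1 (expiry=11+9=20). clock=11
Op 9: insert c.com -> 10.0.0.2 (expiry=11+5=16). clock=11
Op 10: tick 4 -> clock=15.
Op 11: insert d.com -> 10.0.0.2 (expiry=15+3=18). clock=15
Op 12: tick 2 -> clock=17. purged={b.com,c.com}
Op 13: insert b.com -> 10.0.0.2 (expiry=17+11=28). clock=17
Op 14: tick 4 -> clock=21. purged={a.com,d.com}
Op 15: tick 1 -> clock=22.
Op 16: tick 1 -> clock=23.
Op 17: insert c.com -> 10.0.0.2 (expiry=23+1=24). clock=23
Final cache (unexpired): {b.com,c.com} -> size=2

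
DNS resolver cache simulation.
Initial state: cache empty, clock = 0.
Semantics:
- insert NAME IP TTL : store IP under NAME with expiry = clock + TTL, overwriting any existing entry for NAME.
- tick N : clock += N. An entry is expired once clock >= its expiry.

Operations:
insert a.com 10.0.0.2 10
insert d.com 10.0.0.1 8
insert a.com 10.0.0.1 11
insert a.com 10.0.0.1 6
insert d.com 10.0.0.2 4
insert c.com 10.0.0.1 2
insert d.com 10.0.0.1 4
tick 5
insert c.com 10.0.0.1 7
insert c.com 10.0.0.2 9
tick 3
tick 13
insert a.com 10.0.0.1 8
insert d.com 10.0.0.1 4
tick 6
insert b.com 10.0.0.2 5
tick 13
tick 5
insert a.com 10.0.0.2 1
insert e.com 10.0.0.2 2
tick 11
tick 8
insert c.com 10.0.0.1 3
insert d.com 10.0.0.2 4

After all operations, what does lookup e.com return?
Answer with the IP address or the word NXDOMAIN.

Answer: NXDOMAIN

Derivation:
Op 1: insert a.com -> 10.0.0.2 (expiry=0+10=10). clock=0
Op 2: insert d.com -> 10.0.0.1 (expiry=0+8=8). clock=0
Op 3: insert a.com -> 10.0.0.1 (expiry=0+11=11). clock=0
Op 4: insert a.com -> 10.0.0.1 (expiry=0+6=6). clock=0
Op 5: insert d.com -> 10.0.0.2 (expiry=0+4=4). clock=0
Op 6: insert c.com -> 10.0.0.1 (expiry=0+2=2). clock=0
Op 7: insert d.com -> 10.0.0.1 (expiry=0+4=4). clock=0
Op 8: tick 5 -> clock=5. purged={c.com,d.com}
Op 9: insert c.com -> 10.0.0.1 (expiry=5+7=12). clock=5
Op 10: insert c.com -> 10.0.0.2 (expiry=5+9=14). clock=5
Op 11: tick 3 -> clock=8. purged={a.com}
Op 12: tick 13 -> clock=21. purged={c.com}
Op 13: insert a.com -> 10.0.0.1 (expiry=21+8=29). clock=21
Op 14: insert d.com -> 10.0.0.1 (expiry=21+4=25). clock=21
Op 15: tick 6 -> clock=27. purged={d.com}
Op 16: insert b.com -> 10.0.0.2 (expiry=27+5=32). clock=27
Op 17: tick 13 -> clock=40. purged={a.com,b.com}
Op 18: tick 5 -> clock=45.
Op 19: insert a.com -> 10.0.0.2 (expiry=45+1=46). clock=45
Op 20: insert e.com -> 10.0.0.2 (expiry=45+2=47). clock=45
Op 21: tick 11 -> clock=56. purged={a.com,e.com}
Op 22: tick 8 -> clock=64.
Op 23: insert c.com -> 10.0.0.1 (expiry=64+3=67). clock=64
Op 24: insert d.com -> 10.0.0.2 (expiry=64+4=68). clock=64
lookup e.com: not in cache (expired or never inserted)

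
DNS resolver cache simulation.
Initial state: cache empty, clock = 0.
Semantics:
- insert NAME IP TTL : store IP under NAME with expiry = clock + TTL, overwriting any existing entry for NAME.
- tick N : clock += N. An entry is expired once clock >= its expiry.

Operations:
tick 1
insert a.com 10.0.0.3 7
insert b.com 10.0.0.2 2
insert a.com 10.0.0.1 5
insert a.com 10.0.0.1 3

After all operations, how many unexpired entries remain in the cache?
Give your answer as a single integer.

Op 1: tick 1 -> clock=1.
Op 2: insert a.com -> 10.0.0.3 (expiry=1+7=8). clock=1
Op 3: insert b.com -> 10.0.0.2 (expiry=1+2=3). clock=1
Op 4: insert a.com -> 10.0.0.1 (expiry=1+5=6). clock=1
Op 5: insert a.com -> 10.0.0.1 (expiry=1+3=4). clock=1
Final cache (unexpired): {a.com,b.com} -> size=2

Answer: 2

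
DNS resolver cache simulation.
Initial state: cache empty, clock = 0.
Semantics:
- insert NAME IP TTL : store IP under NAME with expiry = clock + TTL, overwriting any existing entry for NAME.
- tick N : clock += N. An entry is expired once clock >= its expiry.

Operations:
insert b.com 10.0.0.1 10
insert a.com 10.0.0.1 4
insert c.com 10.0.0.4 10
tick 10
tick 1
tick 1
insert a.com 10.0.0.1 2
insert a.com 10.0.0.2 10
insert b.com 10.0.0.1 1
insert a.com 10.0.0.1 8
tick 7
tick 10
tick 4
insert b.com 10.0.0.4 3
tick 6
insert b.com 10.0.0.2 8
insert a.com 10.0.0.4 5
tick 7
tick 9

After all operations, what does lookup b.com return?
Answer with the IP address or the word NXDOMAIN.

Answer: NXDOMAIN

Derivation:
Op 1: insert b.com -> 10.0.0.1 (expiry=0+10=10). clock=0
Op 2: insert a.com -> 10.0.0.1 (expiry=0+4=4). clock=0
Op 3: insert c.com -> 10.0.0.4 (expiry=0+10=10). clock=0
Op 4: tick 10 -> clock=10. purged={a.com,b.com,c.com}
Op 5: tick 1 -> clock=11.
Op 6: tick 1 -> clock=12.
Op 7: insert a.com -> 10.0.0.1 (expiry=12+2=14). clock=12
Op 8: insert a.com -> 10.0.0.2 (expiry=12+10=22). clock=12
Op 9: insert b.com -> 10.0.0.1 (expiry=12+1=13). clock=12
Op 10: insert a.com -> 10.0.0.1 (expiry=12+8=20). clock=12
Op 11: tick 7 -> clock=19. purged={b.com}
Op 12: tick 10 -> clock=29. purged={a.com}
Op 13: tick 4 -> clock=33.
Op 14: insert b.com -> 10.0.0.4 (expiry=33+3=36). clock=33
Op 15: tick 6 -> clock=39. purged={b.com}
Op 16: insert b.com -> 10.0.0.2 (expiry=39+8=47). clock=39
Op 17: insert a.com -> 10.0.0.4 (expiry=39+5=44). clock=39
Op 18: tick 7 -> clock=46. purged={a.com}
Op 19: tick 9 -> clock=55. purged={b.com}
lookup b.com: not in cache (expired or never inserted)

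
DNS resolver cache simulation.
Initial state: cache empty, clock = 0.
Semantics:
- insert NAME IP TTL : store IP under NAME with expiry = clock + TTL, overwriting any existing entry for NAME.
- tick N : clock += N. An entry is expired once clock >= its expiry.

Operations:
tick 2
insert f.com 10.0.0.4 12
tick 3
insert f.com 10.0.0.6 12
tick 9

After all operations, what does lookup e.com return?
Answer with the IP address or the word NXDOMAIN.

Answer: NXDOMAIN

Derivation:
Op 1: tick 2 -> clock=2.
Op 2: insert f.com -> 10.0.0.4 (expiry=2+12=14). clock=2
Op 3: tick 3 -> clock=5.
Op 4: insert f.com -> 10.0.0.6 (expiry=5+12=17). clock=5
Op 5: tick 9 -> clock=14.
lookup e.com: not in cache (expired or never inserted)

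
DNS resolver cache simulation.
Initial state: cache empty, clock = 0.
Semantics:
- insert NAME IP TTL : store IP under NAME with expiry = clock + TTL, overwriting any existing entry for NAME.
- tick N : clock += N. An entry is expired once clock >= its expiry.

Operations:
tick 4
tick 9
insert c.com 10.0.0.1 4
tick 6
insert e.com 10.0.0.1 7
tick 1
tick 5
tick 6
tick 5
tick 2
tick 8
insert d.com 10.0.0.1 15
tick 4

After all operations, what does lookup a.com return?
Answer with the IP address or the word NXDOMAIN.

Answer: NXDOMAIN

Derivation:
Op 1: tick 4 -> clock=4.
Op 2: tick 9 -> clock=13.
Op 3: insert c.com -> 10.0.0.1 (expiry=13+4=17). clock=13
Op 4: tick 6 -> clock=19. purged={c.com}
Op 5: insert e.com -> 10.0.0.1 (expiry=19+7=26). clock=19
Op 6: tick 1 -> clock=20.
Op 7: tick 5 -> clock=25.
Op 8: tick 6 -> clock=31. purged={e.com}
Op 9: tick 5 -> clock=36.
Op 10: tick 2 -> clock=38.
Op 11: tick 8 -> clock=46.
Op 12: insert d.com -> 10.0.0.1 (expiry=46+15=61). clock=46
Op 13: tick 4 -> clock=50.
lookup a.com: not in cache (expired or never inserted)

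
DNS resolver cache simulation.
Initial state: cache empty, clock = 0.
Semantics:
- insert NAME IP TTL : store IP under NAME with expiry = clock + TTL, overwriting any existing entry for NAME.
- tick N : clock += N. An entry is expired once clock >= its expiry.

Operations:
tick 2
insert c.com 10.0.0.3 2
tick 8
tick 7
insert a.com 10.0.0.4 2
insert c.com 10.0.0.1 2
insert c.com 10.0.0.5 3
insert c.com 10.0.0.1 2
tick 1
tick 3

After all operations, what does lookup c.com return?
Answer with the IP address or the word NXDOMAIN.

Op 1: tick 2 -> clock=2.
Op 2: insert c.com -> 10.0.0.3 (expiry=2+2=4). clock=2
Op 3: tick 8 -> clock=10. purged={c.com}
Op 4: tick 7 -> clock=17.
Op 5: insert a.com -> 10.0.0.4 (expiry=17+2=19). clock=17
Op 6: insert c.com -> 10.0.0.1 (expiry=17+2=19). clock=17
Op 7: insert c.com -> 10.0.0.5 (expiry=17+3=20). clock=17
Op 8: insert c.com -> 10.0.0.1 (expiry=17+2=19). clock=17
Op 9: tick 1 -> clock=18.
Op 10: tick 3 -> clock=21. purged={a.com,c.com}
lookup c.com: not in cache (expired or never inserted)

Answer: NXDOMAIN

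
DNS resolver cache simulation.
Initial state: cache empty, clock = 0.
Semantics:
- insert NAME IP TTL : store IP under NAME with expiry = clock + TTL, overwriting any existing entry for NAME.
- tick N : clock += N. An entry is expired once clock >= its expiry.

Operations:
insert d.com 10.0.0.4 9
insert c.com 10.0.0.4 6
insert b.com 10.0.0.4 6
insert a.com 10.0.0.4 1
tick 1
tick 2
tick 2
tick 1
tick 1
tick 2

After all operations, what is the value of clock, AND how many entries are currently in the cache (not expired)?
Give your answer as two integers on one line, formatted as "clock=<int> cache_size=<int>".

Op 1: insert d.com -> 10.0.0.4 (expiry=0+9=9). clock=0
Op 2: insert c.com -> 10.0.0.4 (expiry=0+6=6). clock=0
Op 3: insert b.com -> 10.0.0.4 (expiry=0+6=6). clock=0
Op 4: insert a.com -> 10.0.0.4 (expiry=0+1=1). clock=0
Op 5: tick 1 -> clock=1. purged={a.com}
Op 6: tick 2 -> clock=3.
Op 7: tick 2 -> clock=5.
Op 8: tick 1 -> clock=6. purged={b.com,c.com}
Op 9: tick 1 -> clock=7.
Op 10: tick 2 -> clock=9. purged={d.com}
Final clock = 9
Final cache (unexpired): {} -> size=0

Answer: clock=9 cache_size=0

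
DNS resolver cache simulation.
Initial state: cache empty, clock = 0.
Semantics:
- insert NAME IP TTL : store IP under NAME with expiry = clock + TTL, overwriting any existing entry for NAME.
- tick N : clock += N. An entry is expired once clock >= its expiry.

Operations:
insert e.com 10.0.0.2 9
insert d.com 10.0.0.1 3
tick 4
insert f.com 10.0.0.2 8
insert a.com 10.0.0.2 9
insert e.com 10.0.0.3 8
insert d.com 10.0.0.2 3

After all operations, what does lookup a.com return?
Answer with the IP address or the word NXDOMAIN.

Answer: 10.0.0.2

Derivation:
Op 1: insert e.com -> 10.0.0.2 (expiry=0+9=9). clock=0
Op 2: insert d.com -> 10.0.0.1 (expiry=0+3=3). clock=0
Op 3: tick 4 -> clock=4. purged={d.com}
Op 4: insert f.com -> 10.0.0.2 (expiry=4+8=12). clock=4
Op 5: insert a.com -> 10.0.0.2 (expiry=4+9=13). clock=4
Op 6: insert e.com -> 10.0.0.3 (expiry=4+8=12). clock=4
Op 7: insert d.com -> 10.0.0.2 (expiry=4+3=7). clock=4
lookup a.com: present, ip=10.0.0.2 expiry=13 > clock=4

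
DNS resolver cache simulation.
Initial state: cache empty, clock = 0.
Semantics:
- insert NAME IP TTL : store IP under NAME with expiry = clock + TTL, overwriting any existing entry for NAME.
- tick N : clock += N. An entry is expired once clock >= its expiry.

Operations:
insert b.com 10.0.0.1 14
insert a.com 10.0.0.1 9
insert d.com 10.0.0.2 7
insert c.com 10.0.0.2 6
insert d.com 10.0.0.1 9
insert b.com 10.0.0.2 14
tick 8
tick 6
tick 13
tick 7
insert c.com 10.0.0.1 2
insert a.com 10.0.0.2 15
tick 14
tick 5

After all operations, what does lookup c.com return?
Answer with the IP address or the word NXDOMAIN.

Answer: NXDOMAIN

Derivation:
Op 1: insert b.com -> 10.0.0.1 (expiry=0+14=14). clock=0
Op 2: insert a.com -> 10.0.0.1 (expiry=0+9=9). clock=0
Op 3: insert d.com -> 10.0.0.2 (expiry=0+7=7). clock=0
Op 4: insert c.com -> 10.0.0.2 (expiry=0+6=6). clock=0
Op 5: insert d.com -> 10.0.0.1 (expiry=0+9=9). clock=0
Op 6: insert b.com -> 10.0.0.2 (expiry=0+14=14). clock=0
Op 7: tick 8 -> clock=8. purged={c.com}
Op 8: tick 6 -> clock=14. purged={a.com,b.com,d.com}
Op 9: tick 13 -> clock=27.
Op 10: tick 7 -> clock=34.
Op 11: insert c.com -> 10.0.0.1 (expiry=34+2=36). clock=34
Op 12: insert a.com -> 10.0.0.2 (expiry=34+15=49). clock=34
Op 13: tick 14 -> clock=48. purged={c.com}
Op 14: tick 5 -> clock=53. purged={a.com}
lookup c.com: not in cache (expired or never inserted)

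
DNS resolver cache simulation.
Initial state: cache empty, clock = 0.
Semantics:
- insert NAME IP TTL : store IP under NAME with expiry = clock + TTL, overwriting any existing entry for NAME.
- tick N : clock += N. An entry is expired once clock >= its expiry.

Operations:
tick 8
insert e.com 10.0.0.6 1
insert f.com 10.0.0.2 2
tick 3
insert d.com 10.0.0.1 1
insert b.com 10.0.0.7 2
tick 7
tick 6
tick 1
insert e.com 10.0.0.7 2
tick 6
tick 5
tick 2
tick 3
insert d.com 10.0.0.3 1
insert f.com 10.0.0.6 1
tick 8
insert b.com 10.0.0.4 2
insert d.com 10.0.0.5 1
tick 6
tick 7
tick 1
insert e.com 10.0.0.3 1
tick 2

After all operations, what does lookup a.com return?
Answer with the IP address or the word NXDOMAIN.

Op 1: tick 8 -> clock=8.
Op 2: insert e.com -> 10.0.0.6 (expiry=8+1=9). clock=8
Op 3: insert f.com -> 10.0.0.2 (expiry=8+2=10). clock=8
Op 4: tick 3 -> clock=11. purged={e.com,f.com}
Op 5: insert d.com -> 10.0.0.1 (expiry=11+1=12). clock=11
Op 6: insert b.com -> 10.0.0.7 (expiry=11+2=13). clock=11
Op 7: tick 7 -> clock=18. purged={b.com,d.com}
Op 8: tick 6 -> clock=24.
Op 9: tick 1 -> clock=25.
Op 10: insert e.com -> 10.0.0.7 (expiry=25+2=27). clock=25
Op 11: tick 6 -> clock=31. purged={e.com}
Op 12: tick 5 -> clock=36.
Op 13: tick 2 -> clock=38.
Op 14: tick 3 -> clock=41.
Op 15: insert d.com -> 10.0.0.3 (expiry=41+1=42). clock=41
Op 16: insert f.com -> 10.0.0.6 (expiry=41+1=42). clock=41
Op 17: tick 8 -> clock=49. purged={d.com,f.com}
Op 18: insert b.com -> 10.0.0.4 (expiry=49+2=51). clock=49
Op 19: insert d.com -> 10.0.0.5 (expiry=49+1=50). clock=49
Op 20: tick 6 -> clock=55. purged={b.com,d.com}
Op 21: tick 7 -> clock=62.
Op 22: tick 1 -> clock=63.
Op 23: insert e.com -> 10.0.0.3 (expiry=63+1=64). clock=63
Op 24: tick 2 -> clock=65. purged={e.com}
lookup a.com: not in cache (expired or never inserted)

Answer: NXDOMAIN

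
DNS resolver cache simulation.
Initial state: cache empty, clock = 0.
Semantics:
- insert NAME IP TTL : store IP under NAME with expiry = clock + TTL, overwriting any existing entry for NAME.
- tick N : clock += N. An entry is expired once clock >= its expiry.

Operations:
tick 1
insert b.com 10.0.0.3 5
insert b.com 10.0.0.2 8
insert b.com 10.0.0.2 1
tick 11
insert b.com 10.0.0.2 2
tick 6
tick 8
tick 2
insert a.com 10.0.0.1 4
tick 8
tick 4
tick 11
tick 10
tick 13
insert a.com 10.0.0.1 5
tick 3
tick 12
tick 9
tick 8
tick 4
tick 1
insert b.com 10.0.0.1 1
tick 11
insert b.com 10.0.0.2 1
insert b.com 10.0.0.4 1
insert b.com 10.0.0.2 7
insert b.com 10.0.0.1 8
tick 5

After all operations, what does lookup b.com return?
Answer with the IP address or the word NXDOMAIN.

Op 1: tick 1 -> clock=1.
Op 2: insert b.com -> 10.0.0.3 (expiry=1+5=6). clock=1
Op 3: insert b.com -> 10.0.0.2 (expiry=1+8=9). clock=1
Op 4: insert b.com -> 10.0.0.2 (expiry=1+1=2). clock=1
Op 5: tick 11 -> clock=12. purged={b.com}
Op 6: insert b.com -> 10.0.0.2 (expiry=12+2=14). clock=12
Op 7: tick 6 -> clock=18. purged={b.com}
Op 8: tick 8 -> clock=26.
Op 9: tick 2 -> clock=28.
Op 10: insert a.com -> 10.0.0.1 (expiry=28+4=32). clock=28
Op 11: tick 8 -> clock=36. purged={a.com}
Op 12: tick 4 -> clock=40.
Op 13: tick 11 -> clock=51.
Op 14: tick 10 -> clock=61.
Op 15: tick 13 -> clock=74.
Op 16: insert a.com -> 10.0.0.1 (expiry=74+5=79). clock=74
Op 17: tick 3 -> clock=77.
Op 18: tick 12 -> clock=89. purged={a.com}
Op 19: tick 9 -> clock=98.
Op 20: tick 8 -> clock=106.
Op 21: tick 4 -> clock=110.
Op 22: tick 1 -> clock=111.
Op 23: insert b.com -> 10.0.0.1 (expiry=111+1=112). clock=111
Op 24: tick 11 -> clock=122. purged={b.com}
Op 25: insert b.com -> 10.0.0.2 (expiry=122+1=123). clock=122
Op 26: insert b.com -> 10.0.0.4 (expiry=122+1=123). clock=122
Op 27: insert b.com -> 10.0.0.2 (expiry=122+7=129). clock=122
Op 28: insert b.com -> 10.0.0.1 (expiry=122+8=130). clock=122
Op 29: tick 5 -> clock=127.
lookup b.com: present, ip=10.0.0.1 expiry=130 > clock=127

Answer: 10.0.0.1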